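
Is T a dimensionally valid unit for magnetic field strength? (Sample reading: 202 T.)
No

magnetic field strength has SI base units: A / m
T does NOT reduce to A / m; a valid unit for magnetic field strength would be e.g. A/m.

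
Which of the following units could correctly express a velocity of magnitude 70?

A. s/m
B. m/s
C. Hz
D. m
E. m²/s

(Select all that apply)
B

velocity has SI base units: m / s

Checking each option against m / s:
  A. s/m: ✗ does not match
  B. m/s: ✓ matches
  C. Hz: ✗ does not match
  D. m: ✗ does not match
  E. m²/s: ✗ does not match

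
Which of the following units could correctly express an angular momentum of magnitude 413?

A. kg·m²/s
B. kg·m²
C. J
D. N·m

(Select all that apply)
A

angular momentum has SI base units: kg * m^2 / s

Checking each option against kg * m^2 / s:
  A. kg·m²/s: ✓ matches
  B. kg·m²: ✗ does not match
  C. J: ✗ does not match
  D. N·m: ✗ does not match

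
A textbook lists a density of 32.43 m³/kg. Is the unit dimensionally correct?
No

density has SI base units: kg / m^3
m³/kg does NOT reduce to kg / m^3; a valid unit for density would be e.g. kg/m³.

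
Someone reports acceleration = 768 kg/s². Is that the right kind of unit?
No

acceleration has SI base units: m / s^2
kg/s² does NOT reduce to m / s^2; a valid unit for acceleration would be e.g. m/s².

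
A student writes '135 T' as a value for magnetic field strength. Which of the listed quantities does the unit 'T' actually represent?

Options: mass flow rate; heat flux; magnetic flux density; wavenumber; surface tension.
magnetic flux density

magnetic field strength should have units dimensionally equivalent to A / m (e.g. A/m).
The given unit 'T' reduces to kg / (A * s^2). Of the listed options, that is the dimensionality of magnetic flux density.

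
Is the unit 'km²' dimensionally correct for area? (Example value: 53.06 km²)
Yes

area has SI base units: m^2
km² reduces to the same SI base units, so it is a valid unit for area.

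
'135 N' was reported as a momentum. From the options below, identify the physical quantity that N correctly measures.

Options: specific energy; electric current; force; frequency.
force

momentum should have units dimensionally equivalent to kg * m / s (e.g. kg·m/s).
The given unit 'N' reduces to kg * m / s^2. Of the listed options, that is the dimensionality of force.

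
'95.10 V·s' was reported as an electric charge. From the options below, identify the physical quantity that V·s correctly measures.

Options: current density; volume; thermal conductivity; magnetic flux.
magnetic flux

electric charge should have units dimensionally equivalent to A * s (e.g. C).
The given unit 'V·s' reduces to kg * m^2 / (A * s^2). Of the listed options, that is the dimensionality of magnetic flux.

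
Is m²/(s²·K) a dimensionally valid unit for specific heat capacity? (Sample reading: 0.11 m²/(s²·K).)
Yes

specific heat capacity has SI base units: m^2 / (s^2 * K)
m²/(s²·K) reduces to the same SI base units, so it is a valid unit for specific heat capacity.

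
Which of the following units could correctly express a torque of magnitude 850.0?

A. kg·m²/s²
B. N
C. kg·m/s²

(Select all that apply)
A

torque has SI base units: kg * m^2 / s^2

Checking each option against kg * m^2 / s^2:
  A. kg·m²/s²: ✓ matches
  B. N: ✗ does not match
  C. kg·m/s²: ✗ does not match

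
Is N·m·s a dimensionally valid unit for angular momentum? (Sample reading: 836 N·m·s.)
Yes

angular momentum has SI base units: kg * m^2 / s
N·m·s reduces to the same SI base units, so it is a valid unit for angular momentum.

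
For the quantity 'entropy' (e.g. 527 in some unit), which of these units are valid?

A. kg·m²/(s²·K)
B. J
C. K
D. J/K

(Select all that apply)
A, D

entropy has SI base units: kg * m^2 / (s^2 * K)

Checking each option against kg * m^2 / (s^2 * K):
  A. kg·m²/(s²·K): ✓ matches
  B. J: ✗ does not match
  C. K: ✗ does not match
  D. J/K: ✓ matches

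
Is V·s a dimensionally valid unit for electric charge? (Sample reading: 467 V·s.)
No

electric charge has SI base units: A * s
V·s does NOT reduce to A * s; a valid unit for electric charge would be e.g. C.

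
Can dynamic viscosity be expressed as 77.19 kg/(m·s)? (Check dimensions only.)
Yes

dynamic viscosity has SI base units: kg / (m * s)
kg/(m·s) reduces to the same SI base units, so it is a valid unit for dynamic viscosity.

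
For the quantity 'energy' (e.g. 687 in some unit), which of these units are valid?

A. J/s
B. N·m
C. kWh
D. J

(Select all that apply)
B, C, D

energy has SI base units: kg * m^2 / s^2

Checking each option against kg * m^2 / s^2:
  A. J/s: ✗ does not match
  B. N·m: ✓ matches
  C. kWh: ✓ matches
  D. J: ✓ matches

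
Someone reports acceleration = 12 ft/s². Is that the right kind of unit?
Yes

acceleration has SI base units: m / s^2
ft/s² reduces to the same SI base units, so it is a valid unit for acceleration.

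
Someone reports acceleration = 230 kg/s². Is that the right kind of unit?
No

acceleration has SI base units: m / s^2
kg/s² does NOT reduce to m / s^2; a valid unit for acceleration would be e.g. m/s².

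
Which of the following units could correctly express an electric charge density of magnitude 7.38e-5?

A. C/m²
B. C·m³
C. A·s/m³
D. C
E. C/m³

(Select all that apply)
C, E

electric charge density has SI base units: A * s / m^3

Checking each option against A * s / m^3:
  A. C/m²: ✗ does not match
  B. C·m³: ✗ does not match
  C. A·s/m³: ✓ matches
  D. C: ✗ does not match
  E. C/m³: ✓ matches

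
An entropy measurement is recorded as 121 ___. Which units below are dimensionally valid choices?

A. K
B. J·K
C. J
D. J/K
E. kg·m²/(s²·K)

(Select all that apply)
D, E

entropy has SI base units: kg * m^2 / (s^2 * K)

Checking each option against kg * m^2 / (s^2 * K):
  A. K: ✗ does not match
  B. J·K: ✗ does not match
  C. J: ✗ does not match
  D. J/K: ✓ matches
  E. kg·m²/(s²·K): ✓ matches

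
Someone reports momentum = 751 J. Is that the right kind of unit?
No

momentum has SI base units: kg * m / s
J does NOT reduce to kg * m / s; a valid unit for momentum would be e.g. kg·m/s.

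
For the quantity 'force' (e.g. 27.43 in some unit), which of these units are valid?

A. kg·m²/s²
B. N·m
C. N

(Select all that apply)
C

force has SI base units: kg * m / s^2

Checking each option against kg * m / s^2:
  A. kg·m²/s²: ✗ does not match
  B. N·m: ✗ does not match
  C. N: ✓ matches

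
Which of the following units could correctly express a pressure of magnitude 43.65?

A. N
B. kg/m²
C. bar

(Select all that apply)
C

pressure has SI base units: kg / (m * s^2)

Checking each option against kg / (m * s^2):
  A. N: ✗ does not match
  B. kg/m²: ✗ does not match
  C. bar: ✓ matches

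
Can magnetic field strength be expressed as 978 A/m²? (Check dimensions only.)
No

magnetic field strength has SI base units: A / m
A/m² does NOT reduce to A / m; a valid unit for magnetic field strength would be e.g. A/m.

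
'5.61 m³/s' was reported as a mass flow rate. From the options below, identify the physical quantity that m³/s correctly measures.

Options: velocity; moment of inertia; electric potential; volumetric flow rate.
volumetric flow rate

mass flow rate should have units dimensionally equivalent to kg / s (e.g. kg/s).
The given unit 'm³/s' reduces to m^3 / s. Of the listed options, that is the dimensionality of volumetric flow rate.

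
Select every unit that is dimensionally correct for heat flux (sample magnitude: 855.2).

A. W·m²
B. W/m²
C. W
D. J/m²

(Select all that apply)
B

heat flux has SI base units: kg / s^3

Checking each option against kg / s^3:
  A. W·m²: ✗ does not match
  B. W/m²: ✓ matches
  C. W: ✗ does not match
  D. J/m²: ✗ does not match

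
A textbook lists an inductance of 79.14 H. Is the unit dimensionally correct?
Yes

inductance has SI base units: kg * m^2 / (A^2 * s^2)
H reduces to the same SI base units, so it is a valid unit for inductance.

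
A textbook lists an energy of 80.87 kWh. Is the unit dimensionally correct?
Yes

energy has SI base units: kg * m^2 / s^2
kWh reduces to the same SI base units, so it is a valid unit for energy.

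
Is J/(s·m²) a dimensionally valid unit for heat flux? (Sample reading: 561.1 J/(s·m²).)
Yes

heat flux has SI base units: kg / s^3
J/(s·m²) reduces to the same SI base units, so it is a valid unit for heat flux.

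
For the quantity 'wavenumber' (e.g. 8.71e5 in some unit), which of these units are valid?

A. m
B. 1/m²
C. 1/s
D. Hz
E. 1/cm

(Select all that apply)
E

wavenumber has SI base units: 1 / m

Checking each option against 1 / m:
  A. m: ✗ does not match
  B. 1/m²: ✗ does not match
  C. 1/s: ✗ does not match
  D. Hz: ✗ does not match
  E. 1/cm: ✓ matches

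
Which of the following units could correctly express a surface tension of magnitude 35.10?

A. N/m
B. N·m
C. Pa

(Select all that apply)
A

surface tension has SI base units: kg / s^2

Checking each option against kg / s^2:
  A. N/m: ✓ matches
  B. N·m: ✗ does not match
  C. Pa: ✗ does not match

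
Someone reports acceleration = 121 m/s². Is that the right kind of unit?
Yes

acceleration has SI base units: m / s^2
m/s² reduces to the same SI base units, so it is a valid unit for acceleration.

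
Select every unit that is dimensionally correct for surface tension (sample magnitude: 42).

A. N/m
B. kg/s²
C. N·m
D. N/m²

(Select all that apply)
A, B

surface tension has SI base units: kg / s^2

Checking each option against kg / s^2:
  A. N/m: ✓ matches
  B. kg/s²: ✓ matches
  C. N·m: ✗ does not match
  D. N/m²: ✗ does not match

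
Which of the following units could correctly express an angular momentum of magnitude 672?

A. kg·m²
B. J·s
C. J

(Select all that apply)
B

angular momentum has SI base units: kg * m^2 / s

Checking each option against kg * m^2 / s:
  A. kg·m²: ✗ does not match
  B. J·s: ✓ matches
  C. J: ✗ does not match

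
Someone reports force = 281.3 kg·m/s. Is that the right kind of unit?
No

force has SI base units: kg * m / s^2
kg·m/s does NOT reduce to kg * m / s^2; a valid unit for force would be e.g. N.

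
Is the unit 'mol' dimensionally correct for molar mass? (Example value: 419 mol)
No

molar mass has SI base units: kg / mol
mol does NOT reduce to kg / mol; a valid unit for molar mass would be e.g. kg/mol.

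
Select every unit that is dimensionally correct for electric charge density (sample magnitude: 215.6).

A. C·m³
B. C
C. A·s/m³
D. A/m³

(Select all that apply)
C

electric charge density has SI base units: A * s / m^3

Checking each option against A * s / m^3:
  A. C·m³: ✗ does not match
  B. C: ✗ does not match
  C. A·s/m³: ✓ matches
  D. A/m³: ✗ does not match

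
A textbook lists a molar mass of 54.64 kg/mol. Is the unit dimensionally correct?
Yes

molar mass has SI base units: kg / mol
kg/mol reduces to the same SI base units, so it is a valid unit for molar mass.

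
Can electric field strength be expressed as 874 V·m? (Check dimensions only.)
No

electric field strength has SI base units: kg * m / (A * s^3)
V·m does NOT reduce to kg * m / (A * s^3); a valid unit for electric field strength would be e.g. V/m.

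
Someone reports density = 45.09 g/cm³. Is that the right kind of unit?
Yes

density has SI base units: kg / m^3
g/cm³ reduces to the same SI base units, so it is a valid unit for density.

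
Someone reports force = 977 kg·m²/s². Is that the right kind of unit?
No

force has SI base units: kg * m / s^2
kg·m²/s² does NOT reduce to kg * m / s^2; a valid unit for force would be e.g. N.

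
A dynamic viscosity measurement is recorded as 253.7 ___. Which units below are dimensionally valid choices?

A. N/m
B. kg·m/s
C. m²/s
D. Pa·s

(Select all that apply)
D

dynamic viscosity has SI base units: kg / (m * s)

Checking each option against kg / (m * s):
  A. N/m: ✗ does not match
  B. kg·m/s: ✗ does not match
  C. m²/s: ✗ does not match
  D. Pa·s: ✓ matches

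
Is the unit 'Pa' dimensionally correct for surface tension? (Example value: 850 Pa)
No

surface tension has SI base units: kg / s^2
Pa does NOT reduce to kg / s^2; a valid unit for surface tension would be e.g. N/m.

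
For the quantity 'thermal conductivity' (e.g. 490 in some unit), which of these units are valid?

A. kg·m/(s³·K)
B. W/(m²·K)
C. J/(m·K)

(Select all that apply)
A

thermal conductivity has SI base units: kg * m / (s^3 * K)

Checking each option against kg * m / (s^3 * K):
  A. kg·m/(s³·K): ✓ matches
  B. W/(m²·K): ✗ does not match
  C. J/(m·K): ✗ does not match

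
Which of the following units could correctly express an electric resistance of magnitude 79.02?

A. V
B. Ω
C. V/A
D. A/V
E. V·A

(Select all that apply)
B, C

electric resistance has SI base units: kg * m^2 / (A^2 * s^3)

Checking each option against kg * m^2 / (A^2 * s^3):
  A. V: ✗ does not match
  B. Ω: ✓ matches
  C. V/A: ✓ matches
  D. A/V: ✗ does not match
  E. V·A: ✗ does not match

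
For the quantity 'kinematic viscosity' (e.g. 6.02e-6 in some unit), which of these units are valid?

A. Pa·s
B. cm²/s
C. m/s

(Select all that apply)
B

kinematic viscosity has SI base units: m^2 / s

Checking each option against m^2 / s:
  A. Pa·s: ✗ does not match
  B. cm²/s: ✓ matches
  C. m/s: ✗ does not match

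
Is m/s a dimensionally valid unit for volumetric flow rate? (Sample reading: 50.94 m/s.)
No

volumetric flow rate has SI base units: m^3 / s
m/s does NOT reduce to m^3 / s; a valid unit for volumetric flow rate would be e.g. m³/s.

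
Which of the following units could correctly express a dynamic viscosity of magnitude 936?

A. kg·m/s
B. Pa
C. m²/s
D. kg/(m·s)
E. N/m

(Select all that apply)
D

dynamic viscosity has SI base units: kg / (m * s)

Checking each option against kg / (m * s):
  A. kg·m/s: ✗ does not match
  B. Pa: ✗ does not match
  C. m²/s: ✗ does not match
  D. kg/(m·s): ✓ matches
  E. N/m: ✗ does not match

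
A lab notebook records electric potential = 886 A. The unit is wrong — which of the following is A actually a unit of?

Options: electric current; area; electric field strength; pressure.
electric current

electric potential should have units dimensionally equivalent to kg * m^2 / (A * s^3) (e.g. V).
The given unit 'A' reduces to A. Of the listed options, that is the dimensionality of electric current.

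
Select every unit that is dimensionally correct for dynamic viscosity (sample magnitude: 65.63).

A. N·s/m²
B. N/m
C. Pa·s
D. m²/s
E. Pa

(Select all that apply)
A, C

dynamic viscosity has SI base units: kg / (m * s)

Checking each option against kg / (m * s):
  A. N·s/m²: ✓ matches
  B. N/m: ✗ does not match
  C. Pa·s: ✓ matches
  D. m²/s: ✗ does not match
  E. Pa: ✗ does not match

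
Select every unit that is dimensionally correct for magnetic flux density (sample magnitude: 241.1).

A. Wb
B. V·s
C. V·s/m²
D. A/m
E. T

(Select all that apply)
C, E

magnetic flux density has SI base units: kg / (A * s^2)

Checking each option against kg / (A * s^2):
  A. Wb: ✗ does not match
  B. V·s: ✗ does not match
  C. V·s/m²: ✓ matches
  D. A/m: ✗ does not match
  E. T: ✓ matches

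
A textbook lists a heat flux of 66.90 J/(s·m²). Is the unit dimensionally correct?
Yes

heat flux has SI base units: kg / s^3
J/(s·m²) reduces to the same SI base units, so it is a valid unit for heat flux.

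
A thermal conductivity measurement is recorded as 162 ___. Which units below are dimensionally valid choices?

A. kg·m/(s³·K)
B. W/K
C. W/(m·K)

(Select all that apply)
A, C

thermal conductivity has SI base units: kg * m / (s^3 * K)

Checking each option against kg * m / (s^3 * K):
  A. kg·m/(s³·K): ✓ matches
  B. W/K: ✗ does not match
  C. W/(m·K): ✓ matches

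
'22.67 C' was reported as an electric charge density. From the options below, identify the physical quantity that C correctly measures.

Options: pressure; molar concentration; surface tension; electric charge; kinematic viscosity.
electric charge

electric charge density should have units dimensionally equivalent to A * s / m^3 (e.g. C/m³).
The given unit 'C' reduces to A * s. Of the listed options, that is the dimensionality of electric charge.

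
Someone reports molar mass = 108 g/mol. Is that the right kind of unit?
Yes

molar mass has SI base units: kg / mol
g/mol reduces to the same SI base units, so it is a valid unit for molar mass.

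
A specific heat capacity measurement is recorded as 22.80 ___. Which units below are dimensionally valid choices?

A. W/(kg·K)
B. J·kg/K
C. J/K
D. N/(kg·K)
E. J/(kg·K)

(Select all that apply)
E

specific heat capacity has SI base units: m^2 / (s^2 * K)

Checking each option against m^2 / (s^2 * K):
  A. W/(kg·K): ✗ does not match
  B. J·kg/K: ✗ does not match
  C. J/K: ✗ does not match
  D. N/(kg·K): ✗ does not match
  E. J/(kg·K): ✓ matches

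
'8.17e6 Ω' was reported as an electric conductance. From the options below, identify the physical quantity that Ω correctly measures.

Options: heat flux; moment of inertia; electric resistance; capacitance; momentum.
electric resistance

electric conductance should have units dimensionally equivalent to A^2 * s^3 / (kg * m^2) (e.g. S).
The given unit 'Ω' reduces to kg * m^2 / (A^2 * s^3). Of the listed options, that is the dimensionality of electric resistance.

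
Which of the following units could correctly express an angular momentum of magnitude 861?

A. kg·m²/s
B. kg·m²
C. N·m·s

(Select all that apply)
A, C

angular momentum has SI base units: kg * m^2 / s

Checking each option against kg * m^2 / s:
  A. kg·m²/s: ✓ matches
  B. kg·m²: ✗ does not match
  C. N·m·s: ✓ matches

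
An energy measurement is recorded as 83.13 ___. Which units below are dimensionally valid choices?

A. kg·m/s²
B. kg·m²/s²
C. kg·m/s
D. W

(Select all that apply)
B

energy has SI base units: kg * m^2 / s^2

Checking each option against kg * m^2 / s^2:
  A. kg·m/s²: ✗ does not match
  B. kg·m²/s²: ✓ matches
  C. kg·m/s: ✗ does not match
  D. W: ✗ does not match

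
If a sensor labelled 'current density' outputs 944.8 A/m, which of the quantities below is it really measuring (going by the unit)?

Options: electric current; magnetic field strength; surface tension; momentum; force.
magnetic field strength

current density should have units dimensionally equivalent to A / m^2 (e.g. A/m²).
The given unit 'A/m' reduces to A / m. Of the listed options, that is the dimensionality of magnetic field strength.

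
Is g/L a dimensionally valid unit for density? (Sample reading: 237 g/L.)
Yes

density has SI base units: kg / m^3
g/L reduces to the same SI base units, so it is a valid unit for density.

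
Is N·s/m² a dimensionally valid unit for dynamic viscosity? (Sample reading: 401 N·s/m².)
Yes

dynamic viscosity has SI base units: kg / (m * s)
N·s/m² reduces to the same SI base units, so it is a valid unit for dynamic viscosity.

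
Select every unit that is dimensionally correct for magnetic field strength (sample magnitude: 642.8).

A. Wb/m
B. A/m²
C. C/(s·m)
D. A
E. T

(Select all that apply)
C

magnetic field strength has SI base units: A / m

Checking each option against A / m:
  A. Wb/m: ✗ does not match
  B. A/m²: ✗ does not match
  C. C/(s·m): ✓ matches
  D. A: ✗ does not match
  E. T: ✗ does not match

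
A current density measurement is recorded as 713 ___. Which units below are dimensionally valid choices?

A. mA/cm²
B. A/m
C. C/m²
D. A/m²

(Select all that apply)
A, D

current density has SI base units: A / m^2

Checking each option against A / m^2:
  A. mA/cm²: ✓ matches
  B. A/m: ✗ does not match
  C. C/m²: ✗ does not match
  D. A/m²: ✓ matches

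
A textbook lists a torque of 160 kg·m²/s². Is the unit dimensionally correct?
Yes

torque has SI base units: kg * m^2 / s^2
kg·m²/s² reduces to the same SI base units, so it is a valid unit for torque.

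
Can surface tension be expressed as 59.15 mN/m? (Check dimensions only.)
Yes

surface tension has SI base units: kg / s^2
mN/m reduces to the same SI base units, so it is a valid unit for surface tension.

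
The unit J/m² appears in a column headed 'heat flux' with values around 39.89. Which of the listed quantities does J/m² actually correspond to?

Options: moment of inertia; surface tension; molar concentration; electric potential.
surface tension

heat flux should have units dimensionally equivalent to kg / s^3 (e.g. W/m²).
The given unit 'J/m²' reduces to kg / s^2. Of the listed options, that is the dimensionality of surface tension.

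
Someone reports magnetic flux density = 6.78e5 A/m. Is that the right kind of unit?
No

magnetic flux density has SI base units: kg / (A * s^2)
A/m does NOT reduce to kg / (A * s^2); a valid unit for magnetic flux density would be e.g. T.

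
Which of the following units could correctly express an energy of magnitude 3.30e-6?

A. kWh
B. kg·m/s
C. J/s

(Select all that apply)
A

energy has SI base units: kg * m^2 / s^2

Checking each option against kg * m^2 / s^2:
  A. kWh: ✓ matches
  B. kg·m/s: ✗ does not match
  C. J/s: ✗ does not match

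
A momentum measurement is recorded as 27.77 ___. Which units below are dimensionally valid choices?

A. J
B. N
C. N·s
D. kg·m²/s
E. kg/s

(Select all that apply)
C

momentum has SI base units: kg * m / s

Checking each option against kg * m / s:
  A. J: ✗ does not match
  B. N: ✗ does not match
  C. N·s: ✓ matches
  D. kg·m²/s: ✗ does not match
  E. kg/s: ✗ does not match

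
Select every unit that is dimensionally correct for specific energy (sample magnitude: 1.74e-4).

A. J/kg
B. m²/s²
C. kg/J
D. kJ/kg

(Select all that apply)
A, B, D

specific energy has SI base units: m^2 / s^2

Checking each option against m^2 / s^2:
  A. J/kg: ✓ matches
  B. m²/s²: ✓ matches
  C. kg/J: ✗ does not match
  D. kJ/kg: ✓ matches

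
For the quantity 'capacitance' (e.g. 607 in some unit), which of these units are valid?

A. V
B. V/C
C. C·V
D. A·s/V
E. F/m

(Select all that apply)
D

capacitance has SI base units: A^2 * s^4 / (kg * m^2)

Checking each option against A^2 * s^4 / (kg * m^2):
  A. V: ✗ does not match
  B. V/C: ✗ does not match
  C. C·V: ✗ does not match
  D. A·s/V: ✓ matches
  E. F/m: ✗ does not match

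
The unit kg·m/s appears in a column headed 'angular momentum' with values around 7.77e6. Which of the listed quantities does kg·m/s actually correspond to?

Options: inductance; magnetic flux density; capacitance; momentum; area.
momentum

angular momentum should have units dimensionally equivalent to kg * m^2 / s (e.g. kg·m²/s).
The given unit 'kg·m/s' reduces to kg * m / s. Of the listed options, that is the dimensionality of momentum.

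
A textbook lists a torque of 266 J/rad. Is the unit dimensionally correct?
Yes

torque has SI base units: kg * m^2 / s^2
J/rad reduces to the same SI base units, so it is a valid unit for torque.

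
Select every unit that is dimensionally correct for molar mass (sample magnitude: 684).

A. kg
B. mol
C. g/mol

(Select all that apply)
C

molar mass has SI base units: kg / mol

Checking each option against kg / mol:
  A. kg: ✗ does not match
  B. mol: ✗ does not match
  C. g/mol: ✓ matches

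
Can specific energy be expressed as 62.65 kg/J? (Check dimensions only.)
No

specific energy has SI base units: m^2 / s^2
kg/J does NOT reduce to m^2 / s^2; a valid unit for specific energy would be e.g. J/kg.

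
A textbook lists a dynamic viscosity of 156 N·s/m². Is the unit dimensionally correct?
Yes

dynamic viscosity has SI base units: kg / (m * s)
N·s/m² reduces to the same SI base units, so it is a valid unit for dynamic viscosity.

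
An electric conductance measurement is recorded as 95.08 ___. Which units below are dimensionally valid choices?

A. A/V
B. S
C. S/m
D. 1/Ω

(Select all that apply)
A, B, D

electric conductance has SI base units: A^2 * s^3 / (kg * m^2)

Checking each option against A^2 * s^3 / (kg * m^2):
  A. A/V: ✓ matches
  B. S: ✓ matches
  C. S/m: ✗ does not match
  D. 1/Ω: ✓ matches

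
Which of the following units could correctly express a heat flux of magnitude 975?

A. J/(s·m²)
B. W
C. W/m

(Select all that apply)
A

heat flux has SI base units: kg / s^3

Checking each option against kg / s^3:
  A. J/(s·m²): ✓ matches
  B. W: ✗ does not match
  C. W/m: ✗ does not match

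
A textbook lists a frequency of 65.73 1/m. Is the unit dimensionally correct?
No

frequency has SI base units: 1 / s
1/m does NOT reduce to 1 / s; a valid unit for frequency would be e.g. Hz.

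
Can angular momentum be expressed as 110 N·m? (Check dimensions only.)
No

angular momentum has SI base units: kg * m^2 / s
N·m does NOT reduce to kg * m^2 / s; a valid unit for angular momentum would be e.g. kg·m²/s.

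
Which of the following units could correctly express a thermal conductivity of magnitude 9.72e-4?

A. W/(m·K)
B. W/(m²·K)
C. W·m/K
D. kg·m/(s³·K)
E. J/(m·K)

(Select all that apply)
A, D

thermal conductivity has SI base units: kg * m / (s^3 * K)

Checking each option against kg * m / (s^3 * K):
  A. W/(m·K): ✓ matches
  B. W/(m²·K): ✗ does not match
  C. W·m/K: ✗ does not match
  D. kg·m/(s³·K): ✓ matches
  E. J/(m·K): ✗ does not match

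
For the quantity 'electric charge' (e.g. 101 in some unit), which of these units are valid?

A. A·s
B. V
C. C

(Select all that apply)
A, C

electric charge has SI base units: A * s

Checking each option against A * s:
  A. A·s: ✓ matches
  B. V: ✗ does not match
  C. C: ✓ matches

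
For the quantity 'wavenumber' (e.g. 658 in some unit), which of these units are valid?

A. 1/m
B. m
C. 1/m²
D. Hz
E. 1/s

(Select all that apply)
A

wavenumber has SI base units: 1 / m

Checking each option against 1 / m:
  A. 1/m: ✓ matches
  B. m: ✗ does not match
  C. 1/m²: ✗ does not match
  D. Hz: ✗ does not match
  E. 1/s: ✗ does not match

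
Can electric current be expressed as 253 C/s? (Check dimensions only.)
Yes

electric current has SI base units: A
C/s reduces to the same SI base units, so it is a valid unit for electric current.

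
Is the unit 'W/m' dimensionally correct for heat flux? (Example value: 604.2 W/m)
No

heat flux has SI base units: kg / s^3
W/m does NOT reduce to kg / s^3; a valid unit for heat flux would be e.g. W/m².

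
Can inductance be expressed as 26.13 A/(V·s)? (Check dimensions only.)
No

inductance has SI base units: kg * m^2 / (A^2 * s^2)
A/(V·s) does NOT reduce to kg * m^2 / (A^2 * s^2); a valid unit for inductance would be e.g. H.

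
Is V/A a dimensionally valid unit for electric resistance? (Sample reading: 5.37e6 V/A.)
Yes

electric resistance has SI base units: kg * m^2 / (A^2 * s^3)
V/A reduces to the same SI base units, so it is a valid unit for electric resistance.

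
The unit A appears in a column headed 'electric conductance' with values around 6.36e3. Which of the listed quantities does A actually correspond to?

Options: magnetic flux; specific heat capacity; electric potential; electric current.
electric current

electric conductance should have units dimensionally equivalent to A^2 * s^3 / (kg * m^2) (e.g. S).
The given unit 'A' reduces to A. Of the listed options, that is the dimensionality of electric current.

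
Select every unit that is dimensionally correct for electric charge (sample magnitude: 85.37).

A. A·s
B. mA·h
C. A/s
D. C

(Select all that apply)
A, B, D

electric charge has SI base units: A * s

Checking each option against A * s:
  A. A·s: ✓ matches
  B. mA·h: ✓ matches
  C. A/s: ✗ does not match
  D. C: ✓ matches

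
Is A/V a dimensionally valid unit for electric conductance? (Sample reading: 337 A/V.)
Yes

electric conductance has SI base units: A^2 * s^3 / (kg * m^2)
A/V reduces to the same SI base units, so it is a valid unit for electric conductance.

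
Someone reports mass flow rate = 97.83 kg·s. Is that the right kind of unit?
No

mass flow rate has SI base units: kg / s
kg·s does NOT reduce to kg / s; a valid unit for mass flow rate would be e.g. kg/s.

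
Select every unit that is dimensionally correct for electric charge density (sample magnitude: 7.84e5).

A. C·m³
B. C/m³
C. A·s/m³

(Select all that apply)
B, C

electric charge density has SI base units: A * s / m^3

Checking each option against A * s / m^3:
  A. C·m³: ✗ does not match
  B. C/m³: ✓ matches
  C. A·s/m³: ✓ matches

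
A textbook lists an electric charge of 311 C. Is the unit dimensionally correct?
Yes

electric charge has SI base units: A * s
C reduces to the same SI base units, so it is a valid unit for electric charge.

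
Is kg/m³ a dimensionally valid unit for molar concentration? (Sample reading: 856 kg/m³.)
No

molar concentration has SI base units: mol / m^3
kg/m³ does NOT reduce to mol / m^3; a valid unit for molar concentration would be e.g. mol/m³.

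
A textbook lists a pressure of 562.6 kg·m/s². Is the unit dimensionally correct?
No

pressure has SI base units: kg / (m * s^2)
kg·m/s² does NOT reduce to kg / (m * s^2); a valid unit for pressure would be e.g. Pa.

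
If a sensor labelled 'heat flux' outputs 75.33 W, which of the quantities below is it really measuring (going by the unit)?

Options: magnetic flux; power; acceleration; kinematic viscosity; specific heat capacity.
power

heat flux should have units dimensionally equivalent to kg / s^3 (e.g. W/m²).
The given unit 'W' reduces to kg * m^2 / s^3. Of the listed options, that is the dimensionality of power.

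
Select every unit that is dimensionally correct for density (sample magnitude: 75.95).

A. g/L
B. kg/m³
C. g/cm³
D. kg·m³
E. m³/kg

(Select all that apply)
A, B, C

density has SI base units: kg / m^3

Checking each option against kg / m^3:
  A. g/L: ✓ matches
  B. kg/m³: ✓ matches
  C. g/cm³: ✓ matches
  D. kg·m³: ✗ does not match
  E. m³/kg: ✗ does not match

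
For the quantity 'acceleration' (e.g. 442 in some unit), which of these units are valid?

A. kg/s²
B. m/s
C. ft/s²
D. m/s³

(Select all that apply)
C

acceleration has SI base units: m / s^2

Checking each option against m / s^2:
  A. kg/s²: ✗ does not match
  B. m/s: ✗ does not match
  C. ft/s²: ✓ matches
  D. m/s³: ✗ does not match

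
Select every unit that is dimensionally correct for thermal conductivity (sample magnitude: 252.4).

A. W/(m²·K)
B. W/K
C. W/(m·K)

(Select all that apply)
C

thermal conductivity has SI base units: kg * m / (s^3 * K)

Checking each option against kg * m / (s^3 * K):
  A. W/(m²·K): ✗ does not match
  B. W/K: ✗ does not match
  C. W/(m·K): ✓ matches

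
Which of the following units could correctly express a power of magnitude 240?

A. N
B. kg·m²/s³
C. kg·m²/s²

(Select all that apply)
B

power has SI base units: kg * m^2 / s^3

Checking each option against kg * m^2 / s^3:
  A. N: ✗ does not match
  B. kg·m²/s³: ✓ matches
  C. kg·m²/s²: ✗ does not match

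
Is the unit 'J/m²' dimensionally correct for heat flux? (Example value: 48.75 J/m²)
No

heat flux has SI base units: kg / s^3
J/m² does NOT reduce to kg / s^3; a valid unit for heat flux would be e.g. W/m².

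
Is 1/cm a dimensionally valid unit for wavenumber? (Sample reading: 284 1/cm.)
Yes

wavenumber has SI base units: 1 / m
1/cm reduces to the same SI base units, so it is a valid unit for wavenumber.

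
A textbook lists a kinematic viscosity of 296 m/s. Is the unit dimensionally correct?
No

kinematic viscosity has SI base units: m^2 / s
m/s does NOT reduce to m^2 / s; a valid unit for kinematic viscosity would be e.g. m²/s.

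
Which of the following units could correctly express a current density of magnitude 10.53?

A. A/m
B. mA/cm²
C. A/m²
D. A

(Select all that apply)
B, C

current density has SI base units: A / m^2

Checking each option against A / m^2:
  A. A/m: ✗ does not match
  B. mA/cm²: ✓ matches
  C. A/m²: ✓ matches
  D. A: ✗ does not match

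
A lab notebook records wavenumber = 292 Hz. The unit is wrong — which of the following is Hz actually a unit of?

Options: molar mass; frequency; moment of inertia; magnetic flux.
frequency

wavenumber should have units dimensionally equivalent to 1 / m (e.g. 1/m).
The given unit 'Hz' reduces to 1 / s. Of the listed options, that is the dimensionality of frequency.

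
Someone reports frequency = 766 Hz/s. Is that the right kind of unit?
No

frequency has SI base units: 1 / s
Hz/s does NOT reduce to 1 / s; a valid unit for frequency would be e.g. Hz.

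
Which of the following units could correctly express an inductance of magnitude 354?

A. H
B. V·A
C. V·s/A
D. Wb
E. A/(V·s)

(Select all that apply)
A, C

inductance has SI base units: kg * m^2 / (A^2 * s^2)

Checking each option against kg * m^2 / (A^2 * s^2):
  A. H: ✓ matches
  B. V·A: ✗ does not match
  C. V·s/A: ✓ matches
  D. Wb: ✗ does not match
  E. A/(V·s): ✗ does not match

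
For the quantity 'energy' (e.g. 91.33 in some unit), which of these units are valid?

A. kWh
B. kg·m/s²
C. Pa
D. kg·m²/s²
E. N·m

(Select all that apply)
A, D, E

energy has SI base units: kg * m^2 / s^2

Checking each option against kg * m^2 / s^2:
  A. kWh: ✓ matches
  B. kg·m/s²: ✗ does not match
  C. Pa: ✗ does not match
  D. kg·m²/s²: ✓ matches
  E. N·m: ✓ matches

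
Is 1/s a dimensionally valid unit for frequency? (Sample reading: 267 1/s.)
Yes

frequency has SI base units: 1 / s
1/s reduces to the same SI base units, so it is a valid unit for frequency.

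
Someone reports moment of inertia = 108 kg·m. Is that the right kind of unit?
No

moment of inertia has SI base units: kg * m^2
kg·m does NOT reduce to kg * m^2; a valid unit for moment of inertia would be e.g. kg·m².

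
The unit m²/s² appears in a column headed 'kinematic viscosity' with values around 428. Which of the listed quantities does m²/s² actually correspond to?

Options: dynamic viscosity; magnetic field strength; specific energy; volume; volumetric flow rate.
specific energy

kinematic viscosity should have units dimensionally equivalent to m^2 / s (e.g. m²/s).
The given unit 'm²/s²' reduces to m^2 / s^2. Of the listed options, that is the dimensionality of specific energy.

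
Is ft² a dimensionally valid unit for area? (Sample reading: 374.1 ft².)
Yes

area has SI base units: m^2
ft² reduces to the same SI base units, so it is a valid unit for area.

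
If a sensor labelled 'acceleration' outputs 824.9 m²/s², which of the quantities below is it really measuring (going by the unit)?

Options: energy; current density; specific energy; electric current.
specific energy

acceleration should have units dimensionally equivalent to m / s^2 (e.g. m/s²).
The given unit 'm²/s²' reduces to m^2 / s^2. Of the listed options, that is the dimensionality of specific energy.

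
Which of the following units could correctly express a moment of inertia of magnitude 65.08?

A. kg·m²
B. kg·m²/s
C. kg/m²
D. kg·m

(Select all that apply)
A

moment of inertia has SI base units: kg * m^2

Checking each option against kg * m^2:
  A. kg·m²: ✓ matches
  B. kg·m²/s: ✗ does not match
  C. kg/m²: ✗ does not match
  D. kg·m: ✗ does not match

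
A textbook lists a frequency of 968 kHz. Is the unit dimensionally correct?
Yes

frequency has SI base units: 1 / s
kHz reduces to the same SI base units, so it is a valid unit for frequency.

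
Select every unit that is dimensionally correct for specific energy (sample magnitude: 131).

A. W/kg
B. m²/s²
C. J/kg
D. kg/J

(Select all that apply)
B, C

specific energy has SI base units: m^2 / s^2

Checking each option against m^2 / s^2:
  A. W/kg: ✗ does not match
  B. m²/s²: ✓ matches
  C. J/kg: ✓ matches
  D. kg/J: ✗ does not match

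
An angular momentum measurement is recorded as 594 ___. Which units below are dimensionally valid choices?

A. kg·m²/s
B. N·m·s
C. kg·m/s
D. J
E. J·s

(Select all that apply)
A, B, E

angular momentum has SI base units: kg * m^2 / s

Checking each option against kg * m^2 / s:
  A. kg·m²/s: ✓ matches
  B. N·m·s: ✓ matches
  C. kg·m/s: ✗ does not match
  D. J: ✗ does not match
  E. J·s: ✓ matches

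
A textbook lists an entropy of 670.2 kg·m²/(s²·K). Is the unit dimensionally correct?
Yes

entropy has SI base units: kg * m^2 / (s^2 * K)
kg·m²/(s²·K) reduces to the same SI base units, so it is a valid unit for entropy.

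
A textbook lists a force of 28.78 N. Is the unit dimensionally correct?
Yes

force has SI base units: kg * m / s^2
N reduces to the same SI base units, so it is a valid unit for force.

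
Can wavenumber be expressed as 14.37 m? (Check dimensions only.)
No

wavenumber has SI base units: 1 / m
m does NOT reduce to 1 / m; a valid unit for wavenumber would be e.g. 1/m.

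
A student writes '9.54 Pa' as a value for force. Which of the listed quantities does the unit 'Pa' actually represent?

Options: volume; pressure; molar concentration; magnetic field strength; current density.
pressure

force should have units dimensionally equivalent to kg * m / s^2 (e.g. N).
The given unit 'Pa' reduces to kg / (m * s^2). Of the listed options, that is the dimensionality of pressure.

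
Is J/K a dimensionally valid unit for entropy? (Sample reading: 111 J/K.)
Yes

entropy has SI base units: kg * m^2 / (s^2 * K)
J/K reduces to the same SI base units, so it is a valid unit for entropy.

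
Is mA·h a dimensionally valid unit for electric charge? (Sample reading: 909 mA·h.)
Yes

electric charge has SI base units: A * s
mA·h reduces to the same SI base units, so it is a valid unit for electric charge.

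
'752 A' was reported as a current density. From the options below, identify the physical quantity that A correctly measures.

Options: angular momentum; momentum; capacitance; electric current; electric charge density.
electric current

current density should have units dimensionally equivalent to A / m^2 (e.g. A/m²).
The given unit 'A' reduces to A. Of the listed options, that is the dimensionality of electric current.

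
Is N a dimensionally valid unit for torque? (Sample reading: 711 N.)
No

torque has SI base units: kg * m^2 / s^2
N does NOT reduce to kg * m^2 / s^2; a valid unit for torque would be e.g. N·m.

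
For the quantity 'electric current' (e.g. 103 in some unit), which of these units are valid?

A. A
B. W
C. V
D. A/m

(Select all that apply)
A

electric current has SI base units: A

Checking each option against A:
  A. A: ✓ matches
  B. W: ✗ does not match
  C. V: ✗ does not match
  D. A/m: ✗ does not match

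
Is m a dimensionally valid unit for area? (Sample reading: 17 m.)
No

area has SI base units: m^2
m does NOT reduce to m^2; a valid unit for area would be e.g. m².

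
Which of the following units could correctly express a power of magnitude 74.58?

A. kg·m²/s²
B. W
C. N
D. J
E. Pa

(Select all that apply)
B

power has SI base units: kg * m^2 / s^3

Checking each option against kg * m^2 / s^3:
  A. kg·m²/s²: ✗ does not match
  B. W: ✓ matches
  C. N: ✗ does not match
  D. J: ✗ does not match
  E. Pa: ✗ does not match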